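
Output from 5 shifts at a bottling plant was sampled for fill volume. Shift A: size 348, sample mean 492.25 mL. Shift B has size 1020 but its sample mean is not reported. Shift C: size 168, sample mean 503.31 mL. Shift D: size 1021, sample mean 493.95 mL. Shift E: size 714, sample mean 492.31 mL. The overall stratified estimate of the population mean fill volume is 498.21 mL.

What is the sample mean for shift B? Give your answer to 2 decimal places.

Σ Nₕx̄ₕ = N·μ, so 1020·x̄_B = 3271·498.21 − (348·492.25 + 168·503.31 + 1021·493.95 + 714·492.31).
= 1629644.91 − 1111691.37 = 517953.54.
x̄_B = 517953.54 / 1020 = 507.7976... → 507.80.

507.80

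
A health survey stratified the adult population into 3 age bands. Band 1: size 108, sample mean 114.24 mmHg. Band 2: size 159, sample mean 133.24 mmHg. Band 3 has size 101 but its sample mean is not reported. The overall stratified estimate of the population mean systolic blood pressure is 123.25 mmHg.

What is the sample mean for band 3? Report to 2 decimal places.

117.16

Σ Nₕx̄ₕ = N·μ, so 101·x̄_3 = 368·123.25 − (108·114.24 + 159·133.24).
= 45356 − 33523.08 = 11832.92.
x̄_3 = 11832.92 / 101 = 117.1576... → 117.16.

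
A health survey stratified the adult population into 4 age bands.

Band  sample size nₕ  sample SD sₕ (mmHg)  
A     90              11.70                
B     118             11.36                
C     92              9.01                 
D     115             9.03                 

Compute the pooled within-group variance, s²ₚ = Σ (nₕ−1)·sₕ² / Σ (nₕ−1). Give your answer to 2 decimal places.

Degrees of freedom: 89 + 117 + 91 + 114 = 411.
Σ(nₕ−1)sₕ² = 89·136.89 + 117·129.0496 + 91·81.1801 + 114·81.5409 = 43965.0649.
s²ₚ = 43965.0649 / 411 = 106.9710... → 106.97.

106.97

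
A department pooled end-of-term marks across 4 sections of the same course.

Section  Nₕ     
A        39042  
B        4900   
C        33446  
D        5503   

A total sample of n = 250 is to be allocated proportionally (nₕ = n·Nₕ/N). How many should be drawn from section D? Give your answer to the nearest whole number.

17

Share of section D = 5503/82891 = 0.06639.
Allocate 250 × 0.06639 = 16.597... → 17.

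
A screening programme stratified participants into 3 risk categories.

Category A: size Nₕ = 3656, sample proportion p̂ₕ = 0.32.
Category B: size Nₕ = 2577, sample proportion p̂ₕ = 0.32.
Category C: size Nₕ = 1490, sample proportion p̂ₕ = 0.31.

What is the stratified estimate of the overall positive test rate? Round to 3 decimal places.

Wₕ = Nₕ/N with N = 7723: 0.4734, 0.3337, 0.1929.
p̂_st = 0.4734·0.32 + 0.3337·0.32 + 0.1929·0.31 ≈ 0.31807... → 0.318.

0.318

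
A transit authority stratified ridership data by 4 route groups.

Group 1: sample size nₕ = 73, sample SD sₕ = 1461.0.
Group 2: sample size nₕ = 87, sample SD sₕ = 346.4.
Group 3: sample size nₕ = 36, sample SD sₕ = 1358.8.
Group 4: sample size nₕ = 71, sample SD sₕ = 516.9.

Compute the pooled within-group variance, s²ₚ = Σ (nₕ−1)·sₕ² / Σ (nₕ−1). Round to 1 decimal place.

Degrees of freedom: 72 + 86 + 35 + 70 = 263.
Σ(nₕ−1)sₕ² = 72·2134521 + 86·119992.96 + 35·1846337.44 + 70·267185.61 = 247329709.66.
s²ₚ = 247329709.66 / 263 = 940417.147... → 940417.1.

940417.1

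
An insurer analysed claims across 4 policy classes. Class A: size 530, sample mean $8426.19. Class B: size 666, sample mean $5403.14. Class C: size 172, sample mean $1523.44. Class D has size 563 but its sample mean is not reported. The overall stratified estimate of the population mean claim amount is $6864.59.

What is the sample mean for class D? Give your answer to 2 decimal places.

8755.10

N = 530 + 666 + 172 + 563 = 1931.
Overall total = μ·N = 6864.59·1931 = 13255523.29.
Subtract the known strata: 530·8426.19 + 666·5403.14 + 172·1523.44 = 8326403.62.
Remaining total for class D: 13255523.29 − 8326403.62 = 4929119.67.
Divide by its size: 4929119.67 / 563 = 8755.0971... → 8755.10.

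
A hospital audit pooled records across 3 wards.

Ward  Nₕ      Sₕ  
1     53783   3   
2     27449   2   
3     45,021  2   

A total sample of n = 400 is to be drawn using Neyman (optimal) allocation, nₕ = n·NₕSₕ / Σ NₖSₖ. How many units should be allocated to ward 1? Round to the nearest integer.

211

Σ NₕSₕ = 53783·3 + 27449·2 + 45021·2 = 306289.
Share for 1: 161349/306289 = 0.52679.
n_1 = 400 × 0.52679 = 210.715... → 211.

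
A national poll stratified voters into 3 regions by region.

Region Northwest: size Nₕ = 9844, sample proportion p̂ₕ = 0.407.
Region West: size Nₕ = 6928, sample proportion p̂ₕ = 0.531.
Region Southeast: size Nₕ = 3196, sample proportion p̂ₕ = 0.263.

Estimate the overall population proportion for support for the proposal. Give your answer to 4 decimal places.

N = 9844 + 6928 + 3196 = 19968.
Overall proportion = Σ (Nₕ/N)·p̂ₕ.
Σ Nₕp̂ₕ = 4006.508 + 3678.768 + 840.548 = 8525.824.
8525.824 / 19968 = 0.426974... → 0.4270.

0.4270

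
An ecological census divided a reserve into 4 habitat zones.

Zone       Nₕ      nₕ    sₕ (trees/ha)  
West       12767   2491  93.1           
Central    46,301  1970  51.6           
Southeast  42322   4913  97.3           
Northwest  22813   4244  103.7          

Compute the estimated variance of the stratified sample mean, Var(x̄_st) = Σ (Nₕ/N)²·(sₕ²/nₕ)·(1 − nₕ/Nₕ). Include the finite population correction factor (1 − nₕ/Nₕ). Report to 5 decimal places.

N = 124203; Wₕ = Nₕ/N.
zone West: (12767/124203)²·93.1²/2491·(1 − 2491/12767) = 0.02959201
zone Central: (46301/124203)²·51.6²/1970·(1 − 1970/46301) = 0.17983197
zone Southeast: (42322/124203)²·97.3²/4913·(1 − 4913/42322) = 0.19776846
zone Northwest: (22813/124203)²·103.7²/4244·(1 − 4244/22813) = 0.06958071
Sum = 0.47677315 → 0.47677.

0.47677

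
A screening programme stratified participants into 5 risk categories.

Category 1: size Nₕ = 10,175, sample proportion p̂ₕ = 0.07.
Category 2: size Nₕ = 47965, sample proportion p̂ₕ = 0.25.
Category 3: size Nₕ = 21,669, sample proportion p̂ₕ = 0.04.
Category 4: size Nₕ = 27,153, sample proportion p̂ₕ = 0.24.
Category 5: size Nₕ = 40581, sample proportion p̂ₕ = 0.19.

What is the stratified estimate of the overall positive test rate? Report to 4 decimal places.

Wₕ = Nₕ/N with N = 147543: 0.0690, 0.3251, 0.1469, 0.1840, 0.2750.
p̂_st = 0.0690·0.07 + 0.3251·0.25 + 0.1469·0.04 + 0.1840·0.24 + 0.2750·0.19 ≈ 0.188402... → 0.1884.

0.1884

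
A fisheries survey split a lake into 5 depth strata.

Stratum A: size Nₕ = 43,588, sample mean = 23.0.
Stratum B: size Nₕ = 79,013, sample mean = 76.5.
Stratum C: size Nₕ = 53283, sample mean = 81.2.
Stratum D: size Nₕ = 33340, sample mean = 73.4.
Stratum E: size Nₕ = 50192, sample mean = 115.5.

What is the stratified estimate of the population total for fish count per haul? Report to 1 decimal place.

19617930.1

Estimate total by summing Nₕ·x̄ₕ over strata.
43588·23.0 + 79013·76.5 + 53283·81.2 + 33340·73.4 + 50192·115.5 = 1002524 + 6044494.5 + 4326579.6 + 2447156 + 5797176 = 19617930.1.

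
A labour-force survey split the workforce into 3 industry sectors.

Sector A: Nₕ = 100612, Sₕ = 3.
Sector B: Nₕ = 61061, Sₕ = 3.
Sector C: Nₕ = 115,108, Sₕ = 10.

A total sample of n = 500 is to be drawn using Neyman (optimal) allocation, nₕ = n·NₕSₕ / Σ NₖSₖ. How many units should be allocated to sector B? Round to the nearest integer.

56

A: NₕSₕ = 100612·3 = 301836
B: NₕSₕ = 61061·3 = 183183
C: NₕSₕ = 115108·10 = 1151080
Σ NₕSₕ = 1636099.
n_B = 500·183183/1636099 = 55.982... → 56.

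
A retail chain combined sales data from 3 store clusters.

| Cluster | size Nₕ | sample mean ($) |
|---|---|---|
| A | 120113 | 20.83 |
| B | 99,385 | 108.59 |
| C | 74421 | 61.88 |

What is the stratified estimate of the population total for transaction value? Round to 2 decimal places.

17899342.42

A: 120113·20.83 = 2501953.79
B: 99385·108.59 = 10792217.15
C: 74421·61.88 = 4605171.48
τ̂ = Σ Nₕx̄ₕ = 17899342.42.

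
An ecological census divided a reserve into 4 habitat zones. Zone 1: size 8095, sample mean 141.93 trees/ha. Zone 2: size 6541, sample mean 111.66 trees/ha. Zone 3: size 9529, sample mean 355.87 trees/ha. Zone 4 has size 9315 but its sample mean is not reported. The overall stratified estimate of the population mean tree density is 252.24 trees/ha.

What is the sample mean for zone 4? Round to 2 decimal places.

340.81

Σ Nₕx̄ₕ = N·μ, so 9315·x̄_4 = 33480·252.24 − (8095·141.93 + 6541·111.66 + 9529·355.87).
= 8444995.2 − 5270376.64 = 3174618.56.
x̄_4 = 3174618.56 / 9315 = 340.8071... → 340.81.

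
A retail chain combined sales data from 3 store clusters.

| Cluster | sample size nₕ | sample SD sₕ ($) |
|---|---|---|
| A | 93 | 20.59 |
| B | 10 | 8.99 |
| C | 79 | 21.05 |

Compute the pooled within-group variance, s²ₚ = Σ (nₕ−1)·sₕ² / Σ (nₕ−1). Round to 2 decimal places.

Degrees of freedom: 92 + 9 + 78 = 179.
Σ(nₕ−1)sₕ² = 92·423.9481 + 9·80.8201 + 78·443.1025 = 74292.6011.
s²ₚ = 74292.6011 / 179 = 415.0425... → 415.04.

415.04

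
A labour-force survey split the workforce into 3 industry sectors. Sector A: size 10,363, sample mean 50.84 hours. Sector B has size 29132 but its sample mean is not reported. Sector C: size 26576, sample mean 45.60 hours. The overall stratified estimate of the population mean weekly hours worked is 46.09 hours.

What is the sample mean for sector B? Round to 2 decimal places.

44.85

Σ Nₕx̄ₕ = N·μ, so 29132·x̄_B = 66071·46.09 − (10363·50.84 + 26576·45.60).
= 3045212.39 − 1738720.52 = 1306491.87.
x̄_B = 1306491.87 / 29132 = 44.8473... → 44.85.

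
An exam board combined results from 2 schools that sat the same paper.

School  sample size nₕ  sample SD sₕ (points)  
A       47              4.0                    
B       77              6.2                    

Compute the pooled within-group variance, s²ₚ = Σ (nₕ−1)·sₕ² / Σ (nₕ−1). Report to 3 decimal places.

29.979

A: (47−1)·4.0² = 46·16 = 736
B: (77−1)·6.2² = 76·38.44 = 2921.44
Numerator = 3657.44; denominator = Σ(nₕ−1) = 122.
s²ₚ = 3657.44/122 = 29.97902... → 29.979.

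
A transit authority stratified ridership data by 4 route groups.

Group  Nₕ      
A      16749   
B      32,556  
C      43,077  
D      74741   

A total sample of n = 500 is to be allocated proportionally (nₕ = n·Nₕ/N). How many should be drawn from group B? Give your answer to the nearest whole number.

N = 16749 + 32556 + 43077 + 74741 = 167123.
n_B = 500·32556/167123 = 97.401... → 97.

97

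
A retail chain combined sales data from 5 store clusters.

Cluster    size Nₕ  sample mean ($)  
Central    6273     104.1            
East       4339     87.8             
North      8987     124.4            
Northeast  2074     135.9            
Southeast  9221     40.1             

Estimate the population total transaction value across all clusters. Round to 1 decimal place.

Central: 6273·104.1 = 653019.3
East: 4339·87.8 = 380964.2
North: 8987·124.4 = 1117982.8
Northeast: 2074·135.9 = 281856.6
Southeast: 9221·40.1 = 369762.1
τ̂ = Σ Nₕx̄ₕ = 2803585.0.

2803585.0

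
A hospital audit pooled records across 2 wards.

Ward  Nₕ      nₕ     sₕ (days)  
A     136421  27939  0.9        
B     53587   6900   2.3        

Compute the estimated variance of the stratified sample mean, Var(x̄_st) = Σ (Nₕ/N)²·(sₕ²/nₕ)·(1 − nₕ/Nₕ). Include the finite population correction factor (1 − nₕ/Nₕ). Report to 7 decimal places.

N = 190008; Wₕ = Nₕ/N.
ward A: (136421/190008)²·0.9²/27939·(1 − 27939/136421) = 0.0000118842
ward B: (53587/190008)²·2.3²/6900·(1 − 6900/53587) = 0.0000531274
Sum = 0.0000650115 → 0.0000650.

0.0000650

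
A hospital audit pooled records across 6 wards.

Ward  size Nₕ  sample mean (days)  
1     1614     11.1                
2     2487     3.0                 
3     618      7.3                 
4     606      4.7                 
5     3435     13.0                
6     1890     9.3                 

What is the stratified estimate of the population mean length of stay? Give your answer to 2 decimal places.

N = 10650; weights Wₕ = Nₕ/N = (0.1515, 0.2335, 0.0580, 0.0569, 0.3225, 0.1775).
x̄_st = Σ Wₕ·x̄ₕ = 0.1515·11.1 + 0.2335·3.0 + 0.0580·7.3 + 0.0569·4.7 + 0.3225·13.0 + 0.1775·9.3 ≈ 8.9172...
→ 8.92.

8.92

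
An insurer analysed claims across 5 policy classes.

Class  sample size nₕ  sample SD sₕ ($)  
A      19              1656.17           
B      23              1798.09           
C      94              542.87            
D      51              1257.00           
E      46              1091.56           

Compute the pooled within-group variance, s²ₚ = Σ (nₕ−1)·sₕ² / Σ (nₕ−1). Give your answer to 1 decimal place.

1230390.0

A: (19−1)·1656.17² = 18·2742899.0689 = 49372183.2402
B: (23−1)·1798.09² = 22·3233127.6481 = 71128808.2582
C: (94−1)·542.87² = 93·294707.8369 = 27407828.8317
D: (51−1)·1257.00² = 50·1580049 = 79002450
E: (46−1)·1091.56² = 45·1191503.2336 = 53617645.512
Numerator = 280528915.8421; denominator = Σ(nₕ−1) = 228.
s²ₚ = 280528915.8421/228 = 1230389.982... → 1230390.0.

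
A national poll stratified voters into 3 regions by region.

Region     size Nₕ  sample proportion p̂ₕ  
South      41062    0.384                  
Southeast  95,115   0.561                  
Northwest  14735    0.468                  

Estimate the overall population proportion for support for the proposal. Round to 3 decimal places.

N = 41062 + 95115 + 14735 = 150912.
Overall proportion = Σ (Nₕ/N)·p̂ₕ.
Σ Nₕp̂ₕ = 15767.808 + 53359.515 + 6895.98 = 76023.303.
76023.303 / 150912 = 0.50376... → 0.504.

0.504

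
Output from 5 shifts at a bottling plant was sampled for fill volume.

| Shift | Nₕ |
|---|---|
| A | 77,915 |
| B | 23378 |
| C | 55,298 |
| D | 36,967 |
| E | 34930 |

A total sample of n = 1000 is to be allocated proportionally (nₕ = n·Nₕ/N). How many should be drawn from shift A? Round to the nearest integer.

341

N = 77915 + 23378 + 55298 + 36967 + 34930 = 228488.
n_A = 1000·77915/228488 = 341.003... → 341.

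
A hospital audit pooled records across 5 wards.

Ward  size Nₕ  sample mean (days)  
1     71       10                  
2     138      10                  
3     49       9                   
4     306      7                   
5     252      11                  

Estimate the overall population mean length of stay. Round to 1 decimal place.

9.1

N = 816; weights Wₕ = Nₕ/N = (0.0870, 0.1691, 0.0600, 0.3750, 0.3088).
x̄_st = Σ Wₕ·x̄ₕ = 0.0870·10 + 0.1691·10 + 0.0600·9 + 0.3750·7 + 0.3088·11 ≈ 9.124...
→ 9.1.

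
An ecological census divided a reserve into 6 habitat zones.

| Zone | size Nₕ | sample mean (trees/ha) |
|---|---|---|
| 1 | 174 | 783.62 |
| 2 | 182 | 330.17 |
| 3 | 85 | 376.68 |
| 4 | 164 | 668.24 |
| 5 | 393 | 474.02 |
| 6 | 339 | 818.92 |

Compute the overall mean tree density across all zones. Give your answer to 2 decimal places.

N = 1337; weights Wₕ = Nₕ/N = (0.1301, 0.1361, 0.0636, 0.1227, 0.2939, 0.2536).
x̄_st = Σ Wₕ·x̄ₕ = 0.1301·783.62 + 0.1361·330.17 + 0.0636·376.68 + 0.1227·668.24 + 0.2939·474.02 + 0.2536·818.92 ≈ 599.8158...
→ 599.82.

599.82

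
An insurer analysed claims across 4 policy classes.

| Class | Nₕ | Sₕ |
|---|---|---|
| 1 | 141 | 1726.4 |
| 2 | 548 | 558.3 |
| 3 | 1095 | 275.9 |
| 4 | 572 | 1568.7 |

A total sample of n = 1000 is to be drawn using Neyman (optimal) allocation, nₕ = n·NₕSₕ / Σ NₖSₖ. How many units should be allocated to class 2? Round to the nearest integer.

175

1: NₕSₕ = 141·1726.4 = 243422.4
2: NₕSₕ = 548·558.3 = 305948.4
3: NₕSₕ = 1095·275.9 = 302110.5
4: NₕSₕ = 572·1568.7 = 897296.4
Σ NₕSₕ = 1748777.7.
n_2 = 1000·305948.4/1748777.7 = 174.950... → 175.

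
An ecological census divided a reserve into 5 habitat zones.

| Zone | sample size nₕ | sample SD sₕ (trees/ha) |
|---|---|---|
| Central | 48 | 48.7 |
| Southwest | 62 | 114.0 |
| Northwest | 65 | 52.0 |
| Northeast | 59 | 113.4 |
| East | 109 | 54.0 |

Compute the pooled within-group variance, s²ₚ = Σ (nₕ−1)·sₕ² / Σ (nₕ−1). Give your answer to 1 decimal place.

6325.6

Degrees of freedom: 47 + 61 + 64 + 58 + 108 = 338.
Σ(nₕ−1)sₕ² = 47·2371.69 + 61·12996 + 64·2704 + 58·12859.56 + 108·2916 = 2138063.91.
s²ₚ = 2138063.91 / 338 = 6325.633... → 6325.6.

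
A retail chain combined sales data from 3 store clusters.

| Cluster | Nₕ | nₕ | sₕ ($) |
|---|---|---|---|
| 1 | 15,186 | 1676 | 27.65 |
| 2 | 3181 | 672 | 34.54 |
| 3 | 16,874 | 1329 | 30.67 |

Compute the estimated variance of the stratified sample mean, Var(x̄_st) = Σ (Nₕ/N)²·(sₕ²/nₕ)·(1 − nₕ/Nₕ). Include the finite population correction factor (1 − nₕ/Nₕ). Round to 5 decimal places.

N = 35241. Term for each stratum: Wₕ²sₕ²/nₕ·(1−nₕ/Nₕ).
Var(x̄_st) = 0.07535612 + 0.01140889 + 0.14949095 = 0.23625596 → 0.23626.

0.23626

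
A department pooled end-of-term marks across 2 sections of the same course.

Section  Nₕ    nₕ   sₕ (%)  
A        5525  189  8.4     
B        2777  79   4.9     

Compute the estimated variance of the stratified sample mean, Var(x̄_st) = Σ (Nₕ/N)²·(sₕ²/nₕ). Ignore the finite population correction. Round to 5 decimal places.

0.19935

N = 8302. Term for each stratum: Wₕ²sₕ²/nₕ.
Var(x̄_st) = 0.16534683 + 0.03400567 = 0.19935250 → 0.19935.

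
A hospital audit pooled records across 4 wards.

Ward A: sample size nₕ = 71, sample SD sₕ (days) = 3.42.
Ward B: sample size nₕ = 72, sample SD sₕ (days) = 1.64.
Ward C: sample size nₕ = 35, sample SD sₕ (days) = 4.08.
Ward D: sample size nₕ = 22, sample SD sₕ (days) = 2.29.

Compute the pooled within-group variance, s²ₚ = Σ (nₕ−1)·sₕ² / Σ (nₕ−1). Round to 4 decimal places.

8.6011

A: (71−1)·3.42² = 70·11.6964 = 818.748
B: (72−1)·1.64² = 71·2.6896 = 190.9616
C: (35−1)·4.08² = 34·16.6464 = 565.9776
D: (22−1)·2.29² = 21·5.2441 = 110.1261
Numerator = 1685.8133; denominator = Σ(nₕ−1) = 196.
s²ₚ = 1685.8133/196 = 8.601088... → 8.6011.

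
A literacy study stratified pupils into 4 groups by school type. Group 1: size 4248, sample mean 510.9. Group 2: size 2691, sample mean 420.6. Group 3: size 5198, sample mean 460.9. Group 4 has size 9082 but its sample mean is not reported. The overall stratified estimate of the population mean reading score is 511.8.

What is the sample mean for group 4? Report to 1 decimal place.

568.4

Σ Nₕx̄ₕ = N·μ, so 9082·x̄_4 = 21219·511.8 − (4248·510.9 + 2691·420.6 + 5198·460.9).
= 10859884.2 − 5697896 = 5161988.2.
x̄_4 = 5161988.2 / 9082 = 568.376... → 568.4.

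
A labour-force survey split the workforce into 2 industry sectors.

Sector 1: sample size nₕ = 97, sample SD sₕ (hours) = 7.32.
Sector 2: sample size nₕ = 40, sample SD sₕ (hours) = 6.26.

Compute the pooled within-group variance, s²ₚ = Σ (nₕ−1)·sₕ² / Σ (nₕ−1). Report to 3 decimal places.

49.424

1: (97−1)·7.32² = 96·53.5824 = 5143.9104
2: (40−1)·6.26² = 39·39.1876 = 1528.3164
Numerator = 6672.2268; denominator = Σ(nₕ−1) = 135.
s²ₚ = 6672.2268/135 = 49.42390... → 49.424.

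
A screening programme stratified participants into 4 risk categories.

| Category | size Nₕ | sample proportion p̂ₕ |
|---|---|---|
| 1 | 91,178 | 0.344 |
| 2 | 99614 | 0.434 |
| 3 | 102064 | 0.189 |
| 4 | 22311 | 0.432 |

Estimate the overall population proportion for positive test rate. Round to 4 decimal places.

0.3285

N = 91178 + 99614 + 102064 + 22311 = 315167.
Overall proportion = Σ (Nₕ/N)·p̂ₕ.
Σ Nₕp̂ₕ = 31365.232 + 43232.476 + 19290.096 + 9638.352 = 103526.156.
103526.156 / 315167 = 0.328480... → 0.3285.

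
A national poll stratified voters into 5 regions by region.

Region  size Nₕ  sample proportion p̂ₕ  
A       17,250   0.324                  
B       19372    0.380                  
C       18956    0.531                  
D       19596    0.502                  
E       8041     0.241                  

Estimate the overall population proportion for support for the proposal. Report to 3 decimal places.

Wₕ = Nₕ/N with N = 83215: 0.2073, 0.2328, 0.2278, 0.2355, 0.0966.
p̂_st = 0.2073·0.324 + 0.2328·0.380 + 0.2278·0.531 + 0.2355·0.502 + 0.0966·0.241 ≈ 0.41809... → 0.418.

0.418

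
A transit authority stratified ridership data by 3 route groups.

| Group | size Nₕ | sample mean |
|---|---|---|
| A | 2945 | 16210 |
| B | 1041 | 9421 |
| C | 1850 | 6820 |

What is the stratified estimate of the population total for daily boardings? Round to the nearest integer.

Population total = Σ Nₕ·x̄ₕ (each stratum's size times its mean).
2945·16210 + 1041·9421 + 1850·6820 = 47738450 + 9807261 + 12617000 = 70162711.

70162711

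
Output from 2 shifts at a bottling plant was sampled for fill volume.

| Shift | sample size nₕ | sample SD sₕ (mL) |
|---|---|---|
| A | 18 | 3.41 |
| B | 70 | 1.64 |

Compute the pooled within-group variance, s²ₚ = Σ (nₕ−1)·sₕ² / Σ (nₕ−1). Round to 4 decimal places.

4.4565

A: (18−1)·3.41² = 17·11.6281 = 197.6777
B: (70−1)·1.64² = 69·2.6896 = 185.5824
Numerator = 383.2601; denominator = Σ(nₕ−1) = 86.
s²ₚ = 383.2601/86 = 4.456513... → 4.4565.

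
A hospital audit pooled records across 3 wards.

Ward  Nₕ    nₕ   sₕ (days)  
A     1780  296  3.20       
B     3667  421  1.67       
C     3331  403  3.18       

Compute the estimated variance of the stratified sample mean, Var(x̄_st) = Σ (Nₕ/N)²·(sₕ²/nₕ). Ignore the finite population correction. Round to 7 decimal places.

N = 8778. Term for each stratum: Wₕ²sₕ²/nₕ.
Var(x̄_st) = 0.0014225158 + 0.0011560630 + 0.0036133273 = 0.0061919062 → 0.0061919.

0.0061919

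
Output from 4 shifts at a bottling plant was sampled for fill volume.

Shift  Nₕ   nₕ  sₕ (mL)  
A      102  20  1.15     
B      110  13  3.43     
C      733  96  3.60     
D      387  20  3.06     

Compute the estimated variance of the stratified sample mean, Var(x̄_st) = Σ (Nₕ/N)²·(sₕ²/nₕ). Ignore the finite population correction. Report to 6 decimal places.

N = 1332; Wₕ = Nₕ/N.
shift A: (102/1332)²·1.15²/20 = 0.000387755
shift B: (110/1332)²·3.43²/13 = 0.006171942
shift C: (733/1332)²·3.60²/96 = 0.040882107
shift D: (387/1332)²·3.06²/20 = 0.039520856
Sum = 0.086962659 → 0.086963.

0.086963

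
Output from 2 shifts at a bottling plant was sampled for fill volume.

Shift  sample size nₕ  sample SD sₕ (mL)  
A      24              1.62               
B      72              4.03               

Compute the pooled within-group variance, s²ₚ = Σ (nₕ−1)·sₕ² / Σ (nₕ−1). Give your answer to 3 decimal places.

A: (24−1)·1.62² = 23·2.6244 = 60.3612
B: (72−1)·4.03² = 71·16.2409 = 1153.1039
Numerator = 1213.4651; denominator = Σ(nₕ−1) = 94.
s²ₚ = 1213.4651/94 = 12.90920... → 12.909.

12.909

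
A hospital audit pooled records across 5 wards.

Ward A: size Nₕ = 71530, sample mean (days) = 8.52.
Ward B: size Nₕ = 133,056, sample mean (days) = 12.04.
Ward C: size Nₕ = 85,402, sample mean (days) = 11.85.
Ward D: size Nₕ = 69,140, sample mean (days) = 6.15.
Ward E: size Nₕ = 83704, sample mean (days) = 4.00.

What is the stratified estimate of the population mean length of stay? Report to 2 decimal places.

9.00

x̄_st = (Σ Nₕx̄ₕ) / (Σ Nₕ) = (71530·8.52 + 133056·12.04 + 85402·11.85 + 69140·6.15 + 83704·4.00) / 442832
= 3983470.54 / 442832 = 8.9954... → 9.00.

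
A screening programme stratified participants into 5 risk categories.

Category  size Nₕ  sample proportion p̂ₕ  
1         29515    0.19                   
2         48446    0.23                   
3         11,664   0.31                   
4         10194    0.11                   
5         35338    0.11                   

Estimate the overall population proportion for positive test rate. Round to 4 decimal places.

Wₕ = Nₕ/N with N = 135157: 0.2184, 0.3584, 0.0863, 0.0754, 0.2615.
p̂_st = 0.2184·0.19 + 0.3584·0.23 + 0.0863·0.31 + 0.0754·0.11 + 0.2615·0.11 ≈ 0.187743... → 0.1877.

0.1877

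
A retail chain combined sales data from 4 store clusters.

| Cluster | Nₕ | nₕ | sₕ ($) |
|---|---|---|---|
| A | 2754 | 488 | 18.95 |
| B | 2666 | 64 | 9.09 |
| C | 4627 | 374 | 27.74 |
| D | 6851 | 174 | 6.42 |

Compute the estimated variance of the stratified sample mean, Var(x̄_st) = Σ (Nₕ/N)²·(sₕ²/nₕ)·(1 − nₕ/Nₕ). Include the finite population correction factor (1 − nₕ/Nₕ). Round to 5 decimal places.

N = 16898. Term for each stratum: Wₕ²sₕ²/nₕ·(1−nₕ/Nₕ).
Var(x̄_st) = 0.01608244 + 0.03136495 + 0.14179652 + 0.03794771 = 0.22719162 → 0.22719.

0.22719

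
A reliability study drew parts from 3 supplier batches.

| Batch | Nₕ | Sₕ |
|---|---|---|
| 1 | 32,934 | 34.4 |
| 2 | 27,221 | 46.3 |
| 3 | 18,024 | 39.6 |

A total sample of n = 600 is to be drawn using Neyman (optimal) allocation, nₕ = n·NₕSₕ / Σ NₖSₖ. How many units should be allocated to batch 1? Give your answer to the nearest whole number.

Σ NₕSₕ = 32934·34.4 + 27221·46.3 + 18024·39.6 = 3107012.3.
Share for 1: 1132929.6/3107012.3 = 0.36464.
n_1 = 600 × 0.36464 = 218.782... → 219.

219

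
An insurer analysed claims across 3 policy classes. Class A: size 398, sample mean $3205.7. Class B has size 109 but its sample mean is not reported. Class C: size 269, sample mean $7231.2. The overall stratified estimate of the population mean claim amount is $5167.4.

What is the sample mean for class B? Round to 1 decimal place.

7237.1

Σ Nₕx̄ₕ = N·μ, so 109·x̄_B = 776·5167.4 − (398·3205.7 + 269·7231.2).
= 4009902.4 − 3221061.4 = 788841.
x̄_B = 788841 / 109 = 7237.073... → 7237.1.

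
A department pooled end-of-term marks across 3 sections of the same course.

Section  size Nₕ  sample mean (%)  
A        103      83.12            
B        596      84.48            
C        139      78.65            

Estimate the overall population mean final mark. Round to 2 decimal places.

83.35

N = 103 + 596 + 139 = 838.
The stratified mean weights each stratum mean by its population share Nₕ/N.
Σ Nₕx̄ₕ = 103·83.12 + 596·84.48 + 139·78.65 = 8561.36 + 50350.08 + 10932.35 = 69843.79.
Divide by N: 69843.79 / 838 = 83.3458... → 83.35.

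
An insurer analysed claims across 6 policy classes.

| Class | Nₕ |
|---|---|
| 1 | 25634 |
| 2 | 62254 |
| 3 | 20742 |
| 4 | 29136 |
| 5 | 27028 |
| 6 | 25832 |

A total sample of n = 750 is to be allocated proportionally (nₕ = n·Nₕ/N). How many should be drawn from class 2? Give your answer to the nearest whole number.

Share of class 2 = 62254/190626 = 0.32658.
Allocate 750 × 0.32658 = 244.932... → 245.

245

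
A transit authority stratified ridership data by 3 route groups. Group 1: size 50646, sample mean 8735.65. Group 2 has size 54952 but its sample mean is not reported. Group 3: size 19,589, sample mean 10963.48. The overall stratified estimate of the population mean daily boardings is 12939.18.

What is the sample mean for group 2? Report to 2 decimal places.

N = 50646 + 54952 + 19589 = 125187.
Overall total = μ·N = 12939.18·125187 = 1619817126.66.
Subtract the known strata: 50646·8735.65 + 19589·10963.48 = 657189339.62.
Remaining total for group 2: 1619817126.66 − 657189339.62 = 962627787.04.
Divide by its size: 962627787.04 / 54952 = 17517.6115... → 17517.61.

17517.61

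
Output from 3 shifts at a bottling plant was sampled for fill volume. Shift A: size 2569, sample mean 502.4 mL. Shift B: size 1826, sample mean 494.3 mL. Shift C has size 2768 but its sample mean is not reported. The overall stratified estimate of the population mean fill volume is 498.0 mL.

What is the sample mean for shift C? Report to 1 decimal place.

N = 2569 + 1826 + 2768 = 7163.
Overall total = μ·N = 498.0·7163 = 3567174.
Subtract the known strata: 2569·502.4 + 1826·494.3 = 2193257.4.
Remaining total for shift C: 3567174 − 2193257.4 = 1373916.6.
Divide by its size: 1373916.6 / 2768 = 496.357... → 496.4.

496.4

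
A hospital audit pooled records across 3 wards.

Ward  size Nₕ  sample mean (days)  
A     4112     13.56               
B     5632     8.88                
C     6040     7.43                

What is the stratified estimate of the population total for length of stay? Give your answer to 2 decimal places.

A: 4112·13.56 = 55758.72
B: 5632·8.88 = 50012.16
C: 6040·7.43 = 44877.2
τ̂ = Σ Nₕx̄ₕ = 150648.08.

150648.08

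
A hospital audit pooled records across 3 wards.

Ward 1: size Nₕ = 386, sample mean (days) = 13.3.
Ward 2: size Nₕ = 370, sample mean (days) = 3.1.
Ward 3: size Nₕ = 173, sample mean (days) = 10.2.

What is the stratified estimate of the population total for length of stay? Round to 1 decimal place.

8045.4

Estimate total by summing Nₕ·x̄ₕ over strata.
386·13.3 + 370·3.1 + 173·10.2 = 5133.8 + 1147 + 1764.6 = 8045.4.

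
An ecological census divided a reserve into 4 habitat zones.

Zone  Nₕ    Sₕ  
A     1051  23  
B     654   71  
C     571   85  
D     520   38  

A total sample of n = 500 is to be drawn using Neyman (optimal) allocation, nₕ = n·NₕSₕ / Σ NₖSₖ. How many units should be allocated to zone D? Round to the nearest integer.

A: NₕSₕ = 1051·23 = 24173
B: NₕSₕ = 654·71 = 46434
C: NₕSₕ = 571·85 = 48535
D: NₕSₕ = 520·38 = 19760
Σ NₕSₕ = 138902.
n_D = 500·19760/138902 = 71.129... → 71.

71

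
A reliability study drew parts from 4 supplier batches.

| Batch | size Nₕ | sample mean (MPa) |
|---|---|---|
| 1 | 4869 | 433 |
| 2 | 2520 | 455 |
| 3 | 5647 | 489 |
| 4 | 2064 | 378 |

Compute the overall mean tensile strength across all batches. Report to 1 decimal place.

N = 4869 + 2520 + 5647 + 2064 = 15100.
The stratified mean weights each stratum mean by its population share Nₕ/N.
Σ Nₕx̄ₕ = 4869·433 + 2520·455 + 5647·489 + 2064·378 = 2108277 + 1146600 + 2761383 + 780192 = 6796452.
Divide by N: 6796452 / 15100 = 450.096... → 450.1.

450.1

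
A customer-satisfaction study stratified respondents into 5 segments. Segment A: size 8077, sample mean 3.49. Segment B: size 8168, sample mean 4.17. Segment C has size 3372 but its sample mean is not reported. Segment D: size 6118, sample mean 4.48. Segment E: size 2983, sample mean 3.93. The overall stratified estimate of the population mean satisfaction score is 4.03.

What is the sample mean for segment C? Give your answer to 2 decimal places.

4.26

Σ Nₕx̄ₕ = N·μ, so 3372·x̄_C = 28718·4.03 − (8077·3.49 + 8168·4.17 + 6118·4.48 + 2983·3.93).
= 115733.54 − 101381.12 = 14352.42.
x̄_C = 14352.42 / 3372 = 4.2564... → 4.26.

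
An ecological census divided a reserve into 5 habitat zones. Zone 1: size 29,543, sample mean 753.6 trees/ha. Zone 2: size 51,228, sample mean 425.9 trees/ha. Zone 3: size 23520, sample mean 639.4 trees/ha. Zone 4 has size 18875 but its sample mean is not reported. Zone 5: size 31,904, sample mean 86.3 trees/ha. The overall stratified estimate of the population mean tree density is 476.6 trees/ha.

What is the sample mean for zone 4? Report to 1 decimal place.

637.5

Σ Nₕx̄ₕ = N·μ, so 18875·x̄_4 = 155070·476.6 − (29543·753.6 + 51228·425.9 + 23520·639.4 + 31904·86.3).
= 73906362 − 61873613.2 = 12032748.8.
x̄_4 = 12032748.8 / 18875 = 637.497... → 637.5.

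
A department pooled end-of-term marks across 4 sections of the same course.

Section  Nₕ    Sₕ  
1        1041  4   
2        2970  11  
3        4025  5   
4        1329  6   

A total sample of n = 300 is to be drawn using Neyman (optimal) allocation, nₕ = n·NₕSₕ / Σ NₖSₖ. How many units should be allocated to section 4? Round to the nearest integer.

37

Σ NₕSₕ = 1041·4 + 2970·11 + 4025·5 + 1329·6 = 64933.
Share for 4: 7974/64933 = 0.12280.
n_4 = 300 × 0.12280 = 36.841... → 37.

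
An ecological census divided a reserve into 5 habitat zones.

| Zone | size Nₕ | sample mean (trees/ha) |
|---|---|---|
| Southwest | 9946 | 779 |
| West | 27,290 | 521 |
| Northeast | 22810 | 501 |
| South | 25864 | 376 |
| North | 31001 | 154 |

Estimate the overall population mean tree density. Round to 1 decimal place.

N = 116911; weights Wₕ = Nₕ/N = (0.0851, 0.2334, 0.1951, 0.2212, 0.2652).
x̄_st = Σ Wₕ·x̄ₕ = 0.0851·779 + 0.2334·521 + 0.1951·501 + 0.2212·376 + 0.2652·154 ≈ 409.652...
→ 409.7.

409.7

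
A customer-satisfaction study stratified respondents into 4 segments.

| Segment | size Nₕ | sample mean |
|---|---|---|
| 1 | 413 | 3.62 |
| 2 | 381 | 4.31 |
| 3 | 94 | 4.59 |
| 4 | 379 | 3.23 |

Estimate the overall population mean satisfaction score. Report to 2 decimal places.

N = 413 + 381 + 94 + 379 = 1267.
The stratified mean weights each stratum mean by its population share Nₕ/N.
Σ Nₕx̄ₕ = 413·3.62 + 381·4.31 + 94·4.59 + 379·3.23 = 1495.06 + 1642.11 + 431.46 + 1224.17 = 4792.8.
Divide by N: 4792.8 / 1267 = 3.7828... → 3.78.

3.78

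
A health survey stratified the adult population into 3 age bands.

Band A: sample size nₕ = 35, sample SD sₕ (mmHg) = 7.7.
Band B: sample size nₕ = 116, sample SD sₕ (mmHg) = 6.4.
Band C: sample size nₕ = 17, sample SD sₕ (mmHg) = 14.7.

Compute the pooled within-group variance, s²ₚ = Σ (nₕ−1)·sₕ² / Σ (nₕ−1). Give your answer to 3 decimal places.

Degrees of freedom: 34 + 115 + 16 = 165.
Σ(nₕ−1)sₕ² = 34·59.29 + 115·40.96 + 16·216.09 = 10183.7.
s²ₚ = 10183.7 / 165 = 61.71939... → 61.719.

61.719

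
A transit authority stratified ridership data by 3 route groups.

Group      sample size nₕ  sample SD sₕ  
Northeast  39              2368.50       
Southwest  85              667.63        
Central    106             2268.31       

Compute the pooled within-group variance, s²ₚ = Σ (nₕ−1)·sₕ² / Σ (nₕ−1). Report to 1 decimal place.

Northeast: (39−1)·2368.50² = 38·5609792.25 = 213172105.5
Southwest: (85−1)·667.63² = 84·445729.8169 = 37441304.6196
Central: (106−1)·2268.31² = 105·5145230.2561 = 540249176.8905
Numerator = 790862587.0101; denominator = Σ(nₕ−1) = 227.
s²ₚ = 790862587.0101/227 = 3483976.154... → 3483976.2.

3483976.2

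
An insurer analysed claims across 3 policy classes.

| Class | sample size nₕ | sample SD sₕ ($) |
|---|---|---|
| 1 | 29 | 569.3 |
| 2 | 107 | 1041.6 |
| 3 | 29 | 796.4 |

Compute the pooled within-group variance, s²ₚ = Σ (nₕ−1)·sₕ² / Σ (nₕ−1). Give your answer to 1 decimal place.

875534.5

Degrees of freedom: 28 + 106 + 28 = 162.
Σ(nₕ−1)sₕ² = 28·324102.49 + 106·1084930.56 + 28·634252.96 = 141836591.96.
s²ₚ = 141836591.96 / 162 = 875534.518... → 875534.5.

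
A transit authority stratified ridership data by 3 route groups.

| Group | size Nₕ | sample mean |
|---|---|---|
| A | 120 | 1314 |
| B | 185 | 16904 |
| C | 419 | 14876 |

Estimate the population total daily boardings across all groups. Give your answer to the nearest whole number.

A: 120·1314 = 157680
B: 185·16904 = 3127240
C: 419·14876 = 6233044
τ̂ = Σ Nₕx̄ₕ = 9517964.

9517964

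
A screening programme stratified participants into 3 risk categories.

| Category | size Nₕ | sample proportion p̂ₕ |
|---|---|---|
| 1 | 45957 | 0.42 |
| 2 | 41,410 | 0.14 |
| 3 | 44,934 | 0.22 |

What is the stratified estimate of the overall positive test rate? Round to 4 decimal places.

Wₕ = Nₕ/N with N = 132301: 0.3474, 0.3130, 0.3396.
p̂_st = 0.3474·0.42 + 0.3130·0.14 + 0.3396·0.22 ≈ 0.264434... → 0.2644.

0.2644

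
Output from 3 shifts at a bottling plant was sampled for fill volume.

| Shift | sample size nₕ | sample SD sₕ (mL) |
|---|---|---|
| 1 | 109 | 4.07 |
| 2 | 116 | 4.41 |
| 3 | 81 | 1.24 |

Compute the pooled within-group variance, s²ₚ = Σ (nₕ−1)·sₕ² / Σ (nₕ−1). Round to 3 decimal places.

13.692

Degrees of freedom: 108 + 115 + 80 = 303.
Σ(nₕ−1)sₕ² = 108·16.5649 + 115·19.4481 + 80·1.5376 = 4148.5487.
s²ₚ = 4148.5487 / 303 = 13.69158... → 13.692.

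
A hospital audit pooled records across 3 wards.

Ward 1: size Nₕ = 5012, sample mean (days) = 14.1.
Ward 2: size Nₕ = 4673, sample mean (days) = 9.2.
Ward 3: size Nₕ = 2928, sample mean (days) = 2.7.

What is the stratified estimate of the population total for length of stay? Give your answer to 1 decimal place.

121566.4

Population total = Σ Nₕ·x̄ₕ (each stratum's size times its mean).
5012·14.1 + 4673·9.2 + 2928·2.7 = 70669.2 + 42991.6 + 7905.6 = 121566.4.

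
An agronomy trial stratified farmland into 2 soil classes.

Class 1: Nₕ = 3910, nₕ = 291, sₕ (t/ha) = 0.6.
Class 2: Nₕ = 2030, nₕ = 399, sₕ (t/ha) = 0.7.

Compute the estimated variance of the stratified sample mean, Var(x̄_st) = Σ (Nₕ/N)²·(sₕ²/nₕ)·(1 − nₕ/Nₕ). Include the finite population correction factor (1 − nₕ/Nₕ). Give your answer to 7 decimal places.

0.0006114

N = 5940. Term for each stratum: Wₕ²sₕ²/nₕ·(1−nₕ/Nₕ).
Var(x̄_st) = 0.0004961374 + 0.0001152392 = 0.0006113766 → 0.0006114.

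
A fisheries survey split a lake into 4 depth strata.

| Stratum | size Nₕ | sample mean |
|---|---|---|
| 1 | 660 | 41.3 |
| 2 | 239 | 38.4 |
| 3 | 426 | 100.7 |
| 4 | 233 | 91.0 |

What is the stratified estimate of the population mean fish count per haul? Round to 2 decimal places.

64.53

N = 660 + 239 + 426 + 233 = 1558.
Weight each subgroup mean by Nₕ/N and sum.
Σ Nₕx̄ₕ = 660·41.3 + 239·38.4 + 426·100.7 + 233·91.0 = 27258 + 9177.6 + 42898.2 + 21203 = 100536.8.
Divide by N: 100536.8 / 1558 = 64.5294... → 64.53.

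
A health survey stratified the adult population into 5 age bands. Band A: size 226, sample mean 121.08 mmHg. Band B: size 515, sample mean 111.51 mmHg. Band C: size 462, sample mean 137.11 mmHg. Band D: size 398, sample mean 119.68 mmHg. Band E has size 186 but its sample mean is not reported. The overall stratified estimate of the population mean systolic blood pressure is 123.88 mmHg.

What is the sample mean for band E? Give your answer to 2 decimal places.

N = 226 + 515 + 462 + 398 + 186 = 1787.
Overall total = μ·N = 123.88·1787 = 221373.56.
Subtract the known strata: 226·121.08 + 515·111.51 + 462·137.11 + 398·119.68 = 195769.19.
Remaining total for band E: 221373.56 − 195769.19 = 25604.37.
Divide by its size: 25604.37 / 186 = 137.6579... → 137.66.

137.66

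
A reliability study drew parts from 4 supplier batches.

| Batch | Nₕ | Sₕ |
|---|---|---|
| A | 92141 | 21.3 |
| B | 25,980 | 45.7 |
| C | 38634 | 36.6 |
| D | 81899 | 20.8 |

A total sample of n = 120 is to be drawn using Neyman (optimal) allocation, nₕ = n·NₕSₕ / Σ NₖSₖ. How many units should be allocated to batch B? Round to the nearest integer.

23

A: NₕSₕ = 92141·21.3 = 1962603.3
B: NₕSₕ = 25980·45.7 = 1187286
C: NₕSₕ = 38634·36.6 = 1414004.4
D: NₕSₕ = 81899·20.8 = 1703499.2
Σ NₕSₕ = 6267392.9.
n_B = 120·1187286/6267392.9 = 22.733... → 23.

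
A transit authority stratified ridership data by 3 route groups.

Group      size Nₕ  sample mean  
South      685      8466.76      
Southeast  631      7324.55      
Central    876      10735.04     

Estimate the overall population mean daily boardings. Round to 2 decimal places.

N = 2192; weights Wₕ = Nₕ/N = (0.3125, 0.2879, 0.3996).
x̄_st = Σ Wₕ·x̄ₕ = 0.3125·8466.76 + 0.2879·7324.55 + 0.3996·10735.04 ≈ 9044.4419...
→ 9044.44.

9044.44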